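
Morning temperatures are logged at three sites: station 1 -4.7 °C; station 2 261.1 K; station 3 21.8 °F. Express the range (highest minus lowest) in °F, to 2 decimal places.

station 2: 261.1 K = -12.050 °C.
station 3: 21.8 °F = -5.667 °C.
Spread: (-4.700) − (-12.050) = 7.350 °C = 13.23 °F.

13.23 °F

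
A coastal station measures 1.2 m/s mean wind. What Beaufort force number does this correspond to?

1.2 m/s lies in the Beaufort 1 band (light air, 0.3–1.5 m/s).

Beaufort force 1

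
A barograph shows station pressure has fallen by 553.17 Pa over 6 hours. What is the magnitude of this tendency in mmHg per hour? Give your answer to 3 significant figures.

553.17 Pa / 6 h × 0.00750062 mmHg/Pa = 0.692 mmHg/h.

0.692 mmHg per hour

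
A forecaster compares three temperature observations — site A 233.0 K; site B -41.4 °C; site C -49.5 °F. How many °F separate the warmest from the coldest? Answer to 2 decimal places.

9.23 °F

site A: 233.0 K = -40.150 °C.
site C: -49.5 °F = -45.278 °C.
Spread: (-40.150) − (-45.278) = 5.128 °C = 9.23 °F.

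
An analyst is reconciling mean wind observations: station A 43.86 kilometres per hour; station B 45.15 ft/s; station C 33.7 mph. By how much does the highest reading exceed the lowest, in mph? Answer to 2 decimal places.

station A: 43.86 km/h = 27.2533 mph.
station B: 45.15 ft/s = 30.7841 mph.
Spread: 33.7000 − 27.2533 = 6.45 mph.

6.45 mph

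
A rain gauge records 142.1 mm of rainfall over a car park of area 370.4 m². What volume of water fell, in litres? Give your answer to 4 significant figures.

1 mm over 1 m² is 1 L, so volume = 142.1 × 370.4 = 52633.84 L ≈ 52630 L.

52630 litres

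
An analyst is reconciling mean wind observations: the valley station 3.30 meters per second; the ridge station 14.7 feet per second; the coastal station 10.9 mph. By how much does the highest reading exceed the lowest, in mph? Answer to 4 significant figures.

3.518 mph

the valley station: 3.30 m/s = 7.38189 mph.
the ridge station: 14.7 ft/s = 10.02273 mph.
Spread: 10.90000 − 7.38189 = 3.518 mph.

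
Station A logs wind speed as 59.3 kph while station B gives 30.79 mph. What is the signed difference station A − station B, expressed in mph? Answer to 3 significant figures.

6.06 mph

station A: 59.3 km/h = 36.8473 mph.
Difference: 36.8473 − 30.7900 = 6.06 mph.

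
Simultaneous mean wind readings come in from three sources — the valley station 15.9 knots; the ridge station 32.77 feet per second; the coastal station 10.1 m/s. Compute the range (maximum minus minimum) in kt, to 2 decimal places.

the ridge station: 32.77 ft/s = 19.4157 kt.
the coastal station: 10.1 m/s = 19.6328 kt.
Spread: 19.6328 − 15.9000 = 3.73 kt.

3.73 kt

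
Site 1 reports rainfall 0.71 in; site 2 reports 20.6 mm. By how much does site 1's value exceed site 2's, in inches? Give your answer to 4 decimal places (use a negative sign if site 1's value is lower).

-0.1010 in

site 2: 20.6 mm = 0.811024 in.
Difference: 0.710000 − 0.811024 = -0.1010 in.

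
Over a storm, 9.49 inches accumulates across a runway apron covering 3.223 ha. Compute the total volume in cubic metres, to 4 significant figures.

Depth: 9.49 in × 25.4 = 241.046 mm.
Area: 3.223 ha = 32230 m².
1 mm over 1 m² is 1 L, so volume = 241.046 × 32230 = 7768912.6 L = 7769 m³.

7769 cubic metres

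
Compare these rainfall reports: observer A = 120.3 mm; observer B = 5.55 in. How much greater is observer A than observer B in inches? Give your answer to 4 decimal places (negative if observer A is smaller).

observer A: 120.3 mm = 4.736220 in.
Difference: 4.736220 − 5.550000 = -0.8138 in.

-0.8138 in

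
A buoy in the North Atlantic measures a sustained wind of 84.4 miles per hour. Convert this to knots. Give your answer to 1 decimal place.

1 mph = 0.868976 kt, so 84.4 × 0.868976 = 73.3 kt.

73.3 kt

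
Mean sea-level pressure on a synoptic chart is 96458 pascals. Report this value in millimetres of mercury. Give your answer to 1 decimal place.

723.5 mmHg

1 Pa = 0.00750062 mmHg, so 96458 × 0.00750062 = 723.5 mmHg.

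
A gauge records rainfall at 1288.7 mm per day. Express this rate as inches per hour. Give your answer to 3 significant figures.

1288.7 mm/day × 0.0393701 in/mm × 0.0416667 day/hour = 2.11 in/hour.

2.11 in/hour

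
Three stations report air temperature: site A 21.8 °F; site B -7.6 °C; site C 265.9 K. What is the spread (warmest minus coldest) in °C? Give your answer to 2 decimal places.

1.93 °C

site A: 21.8 °F = -5.667 °C.
site C: 265.9 K = -7.250 °C.
Spread: (-5.667) − (-7.600) = 1.933 °C.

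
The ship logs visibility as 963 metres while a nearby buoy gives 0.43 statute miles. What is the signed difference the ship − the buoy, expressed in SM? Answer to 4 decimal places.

0.1684 SM

the ship: 963 m = 0.598380 SM.
Difference: 0.598380 − 0.430000 = 0.1684 SM.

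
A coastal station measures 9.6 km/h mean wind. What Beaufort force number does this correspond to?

9.6 km/h = 2.7 m/s, which is Beaufort 2 (light breeze, 1.6–3.3 m/s).

Beaufort force 2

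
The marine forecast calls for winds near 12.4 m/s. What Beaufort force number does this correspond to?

12.4 m/s lies in the Beaufort 6 band (strong breeze, 10.8–13.8 m/s).

Beaufort force 6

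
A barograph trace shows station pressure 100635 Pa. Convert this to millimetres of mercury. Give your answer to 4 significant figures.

1 Pa = 0.00750062 mmHg, so 100635 × 0.00750062 = 754.8 mmHg.

754.8 mmHg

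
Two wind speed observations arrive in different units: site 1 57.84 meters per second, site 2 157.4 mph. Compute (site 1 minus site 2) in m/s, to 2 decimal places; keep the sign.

site 2: 157.4 mph = 70.3641 m/s.
Difference: 57.8400 − 70.3641 = -12.52 m/s.

-12.52 m/s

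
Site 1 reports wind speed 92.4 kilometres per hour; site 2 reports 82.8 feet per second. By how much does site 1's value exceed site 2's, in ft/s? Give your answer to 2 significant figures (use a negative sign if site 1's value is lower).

1.4 ft/s

site 1: 92.4 km/h = 84.208 ft/s.
Difference: 84.208 − 82.800 = 1.4 ft/s.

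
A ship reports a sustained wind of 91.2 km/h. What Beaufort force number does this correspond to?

91.2 km/h = 25.3 m/s, which is Beaufort 10 (storm, 24.5–28.4 m/s).

Beaufort force 10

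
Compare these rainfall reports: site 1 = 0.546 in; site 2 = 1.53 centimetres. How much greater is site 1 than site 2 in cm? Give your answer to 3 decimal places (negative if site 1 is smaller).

-0.143 cm

site 1: 0.546 in = 1.38684 cm.
Difference: 1.38684 − 1.53000 = -0.143 cm.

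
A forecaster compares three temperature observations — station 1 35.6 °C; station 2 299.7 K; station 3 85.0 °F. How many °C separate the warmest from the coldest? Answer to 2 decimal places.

station 2: 299.7 K = 26.550 °C.
station 3: 85.0 °F = 29.444 °C.
Spread: 35.600 − 26.550 = 9.050 °C.

9.05 °C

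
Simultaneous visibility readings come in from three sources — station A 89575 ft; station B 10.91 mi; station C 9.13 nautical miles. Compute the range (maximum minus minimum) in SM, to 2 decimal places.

station A: 89575 ft = 16.9650 SM.
station C: 9.13 nmi = 10.5066 SM.
Spread: 16.9650 − 10.5066 = 6.46 SM.

6.46 SM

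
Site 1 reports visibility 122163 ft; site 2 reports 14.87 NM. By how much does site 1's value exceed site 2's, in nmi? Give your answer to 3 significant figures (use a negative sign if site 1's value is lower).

site 1: 122163 ft = 20.1054 nmi.
Difference: 20.1054 − 14.8700 = 5.24 nmi.

5.24 nmi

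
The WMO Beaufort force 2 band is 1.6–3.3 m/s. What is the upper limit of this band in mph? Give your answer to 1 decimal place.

1.6–3.3 m/s × 2.237 = 3.6–7.4 mph.

7.4 mph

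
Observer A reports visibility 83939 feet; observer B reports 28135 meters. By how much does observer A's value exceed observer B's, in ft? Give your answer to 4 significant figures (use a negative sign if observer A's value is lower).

-8367 ft

observer B: 28135 m = 92306.43 ft.
Difference: 83939.00 − 92306.43 = -8367 ft.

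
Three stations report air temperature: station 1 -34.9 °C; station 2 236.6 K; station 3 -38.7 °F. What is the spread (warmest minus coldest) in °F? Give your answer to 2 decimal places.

station 2: 236.6 K = -36.550 °C.
station 3: -38.7 °F = -39.278 °C.
Spread: (-34.900) − (-39.278) = 4.378 °C = 7.88 °F.

7.88 °F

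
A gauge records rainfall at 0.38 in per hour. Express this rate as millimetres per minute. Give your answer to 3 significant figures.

0.161 mm/minute

0.38 in/hour × 25.4 mm/in × 0.0166667 hour/minute = 0.161 mm/minute.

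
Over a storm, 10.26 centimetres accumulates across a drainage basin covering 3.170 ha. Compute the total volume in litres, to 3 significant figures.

3250000 litres

Depth: 10.26 cm × 10 = 102.6 mm.
Area: 3.170 ha = 31700 m².
1 mm over 1 m² is 1 L, so volume = 102.6 × 31700 = 3252420 L ≈ 3250000 L.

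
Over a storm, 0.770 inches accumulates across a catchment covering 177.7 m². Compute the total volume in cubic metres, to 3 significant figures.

3.48 cubic metres

Depth: 0.770 in × 25.4 = 19.558 mm.
1 mm over 1 m² is 1 L, so volume = 19.558 × 177.7 = 3475.4566 L = 3.48 m³.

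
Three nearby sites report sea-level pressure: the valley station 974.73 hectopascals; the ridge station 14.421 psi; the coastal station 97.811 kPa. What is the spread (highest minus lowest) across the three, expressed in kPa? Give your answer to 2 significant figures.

the valley station: 974.73 hPa = 97.473 kPa.
the ridge station: 14.421 psi = 99.429 kPa.
Spread: 99.429 − 97.473 = 2.0 kPa.

2.0 kPa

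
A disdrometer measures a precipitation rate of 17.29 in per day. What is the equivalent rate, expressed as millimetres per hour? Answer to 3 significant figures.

17.29 in/day × 25.4 mm/in × 0.0416667 day/hour = 18.3 mm/hour.

18.3 mm/hour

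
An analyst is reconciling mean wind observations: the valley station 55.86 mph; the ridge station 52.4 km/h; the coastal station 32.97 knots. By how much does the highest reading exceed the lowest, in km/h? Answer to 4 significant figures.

the valley station: 55.86 mph = 89.8980 km/h.
the coastal station: 32.97 kt = 61.0604 km/h.
Spread: 89.8980 − 52.4000 = 37.50 km/h.

37.50 km/h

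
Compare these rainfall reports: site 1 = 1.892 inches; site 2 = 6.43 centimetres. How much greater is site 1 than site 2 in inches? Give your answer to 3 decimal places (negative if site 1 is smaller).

site 2: 6.43 cm = 2.531496 in.
Difference: 1.892000 − 2.531496 = -0.639 in.

-0.639 in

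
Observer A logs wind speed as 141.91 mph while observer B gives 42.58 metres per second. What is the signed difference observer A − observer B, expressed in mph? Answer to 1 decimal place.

observer B: 42.58 m/s = 95.249 mph.
Difference: 141.910 − 95.249 = 46.7 mph.

46.7 mph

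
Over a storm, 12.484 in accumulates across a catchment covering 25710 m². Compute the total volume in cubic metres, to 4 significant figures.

8152 cubic metres

Depth: 12.484 in × 25.4 = 317.0936 mm.
1 mm over 1 m² is 1 L, so volume = 317.0936 × 25710 = 8152476.5 L = 8152 m³.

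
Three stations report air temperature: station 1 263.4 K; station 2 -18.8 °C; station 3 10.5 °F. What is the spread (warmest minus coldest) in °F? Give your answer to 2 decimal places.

station 1: 263.4 K = -9.750 °C.
station 3: 10.5 °F = -11.944 °C.
Spread: (-9.750) − (-18.800) = 9.050 °C = 16.29 °F.

16.29 °F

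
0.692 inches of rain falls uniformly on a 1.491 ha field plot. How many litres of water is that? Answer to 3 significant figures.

262000 litres

Depth: 0.692 in × 25.4 = 17.5768 mm.
Area: 1.491 ha = 14910 m².
1 mm over 1 m² is 1 L, so volume = 17.5768 × 14910 = 262070.09 L ≈ 262000 L.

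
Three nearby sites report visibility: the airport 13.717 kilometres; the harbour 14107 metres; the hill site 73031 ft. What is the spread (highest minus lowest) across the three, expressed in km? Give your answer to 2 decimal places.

8.54 km

the harbour: 14107 m = 14.1070 km.
the hill site: 73031 ft = 22.2598 km.
Spread: 22.2598 − 13.7170 = 8.54 km.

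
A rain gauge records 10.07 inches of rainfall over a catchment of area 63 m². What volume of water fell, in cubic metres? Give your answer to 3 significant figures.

16.1 cubic metres

Depth: 10.07 in × 25.4 = 255.778 mm.
1 mm over 1 m² is 1 L, so volume = 255.778 × 63 = 16114.014 L = 16.1 m³.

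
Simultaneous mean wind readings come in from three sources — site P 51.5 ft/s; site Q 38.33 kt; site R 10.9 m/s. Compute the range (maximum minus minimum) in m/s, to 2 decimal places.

8.82 m/s

site P: 51.5 ft/s = 15.6972 m/s.
site Q: 38.33 kt = 19.7187 m/s.
Spread: 19.7187 − 10.9000 = 8.82 m/s.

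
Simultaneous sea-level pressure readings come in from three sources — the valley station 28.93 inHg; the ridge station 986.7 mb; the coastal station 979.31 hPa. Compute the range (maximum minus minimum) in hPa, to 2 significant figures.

the valley station: 28.93 inHg = 979.682 hPa.
the ridge station: 986.7 mb = 986.700 hPa.
Spread: 986.700 − 979.310 = 7.4 hPa.

7.4 hPa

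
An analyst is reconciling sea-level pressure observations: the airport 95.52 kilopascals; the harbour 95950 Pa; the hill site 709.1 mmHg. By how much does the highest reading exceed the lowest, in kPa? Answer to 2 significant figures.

the harbour: 95950 Pa = 95.950 kPa.
the hill site: 709.1 mmHg = 94.539 kPa.
Spread: 95.950 − 94.539 = 1.4 kPa.

1.4 kPa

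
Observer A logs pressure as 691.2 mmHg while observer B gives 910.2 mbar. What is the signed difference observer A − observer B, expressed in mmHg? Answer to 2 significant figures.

8.5 mmHg

observer B: 910.2 mb = 682.706 mmHg.
Difference: 691.200 − 682.706 = 8.5 mmHg.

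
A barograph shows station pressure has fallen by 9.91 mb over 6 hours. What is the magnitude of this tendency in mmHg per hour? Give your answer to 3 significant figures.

9.91 mb / 6 h × 0.750062 mmHg/mb = 1.24 mmHg/h.

1.24 mmHg per hour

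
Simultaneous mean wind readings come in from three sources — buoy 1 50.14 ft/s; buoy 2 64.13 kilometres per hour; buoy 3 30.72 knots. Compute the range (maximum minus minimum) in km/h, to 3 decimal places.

buoy 1: 50.14 ft/s = 55.01762 km/h.
buoy 3: 30.72 kt = 56.89344 km/h.
Spread: 64.13000 − 55.01762 = 9.112 km/h.

9.112 km/h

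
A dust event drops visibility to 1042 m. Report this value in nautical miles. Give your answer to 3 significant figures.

0.563 nmi

1 m = 0.000539957 nmi, so 1042 × 0.000539957 = 0.563 nmi.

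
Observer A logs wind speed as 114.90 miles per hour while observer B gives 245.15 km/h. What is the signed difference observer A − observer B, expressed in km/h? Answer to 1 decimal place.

observer A: 114.90 mph = 184.914 km/h.
Difference: 184.914 − 245.150 = -60.2 km/h.

-60.2 km/h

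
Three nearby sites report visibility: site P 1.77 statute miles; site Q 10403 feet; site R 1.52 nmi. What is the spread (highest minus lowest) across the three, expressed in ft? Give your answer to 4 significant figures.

1167 ft

site P: 1.77 SM = 9345.60 ft.
site R: 1.52 nmi = 9235.70 ft.
Spread: 10403.00 − 9235.70 = 1167 ft.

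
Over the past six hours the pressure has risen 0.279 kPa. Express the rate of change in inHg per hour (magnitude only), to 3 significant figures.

0.0137 inHg per hour

0.279 kPa / 6 h × 0.2953 inHg/kPa = 0.0137 inHg/h.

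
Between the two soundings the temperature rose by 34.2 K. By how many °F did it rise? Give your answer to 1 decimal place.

Converting a difference, only the 9/5 scale factor applies: Δ°F = 34.2 × 1.8 = 61.6 °F.

61.6 °F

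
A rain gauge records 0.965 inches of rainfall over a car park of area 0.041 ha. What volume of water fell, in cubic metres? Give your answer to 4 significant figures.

Depth: 0.965 in × 25.4 = 24.511 mm.
Area: 0.041 ha = 410 m².
1 mm over 1 m² is 1 L, so volume = 24.511 × 410 = 10049.51 L = 10.05 m³.

10.05 cubic metres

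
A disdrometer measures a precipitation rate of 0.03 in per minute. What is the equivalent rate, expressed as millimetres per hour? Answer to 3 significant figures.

0.03 in/minute × 25.4 mm/in × 60 minute/hour = 45.7 mm/hour.

45.7 mm/hour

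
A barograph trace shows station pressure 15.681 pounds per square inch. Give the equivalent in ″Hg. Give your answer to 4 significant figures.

31.93 inHg

1 psi = 2.03602 inHg, so 15.681 × 2.03602 = 31.93 inHg.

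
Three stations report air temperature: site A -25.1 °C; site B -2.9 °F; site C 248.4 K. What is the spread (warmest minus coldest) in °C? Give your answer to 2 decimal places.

site B: -2.9 °F = -19.389 °C.
site C: 248.4 K = -24.750 °C.
Spread: (-19.389) − (-25.100) = 5.711 °C.

5.71 °C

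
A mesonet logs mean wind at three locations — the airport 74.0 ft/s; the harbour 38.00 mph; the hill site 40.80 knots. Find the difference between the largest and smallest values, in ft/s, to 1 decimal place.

the harbour: 38.00 mph = 55.733 ft/s.
the hill site: 40.80 kt = 68.863 ft/s.
Spread: 74.000 − 55.733 = 18.3 ft/s.

18.3 ft/s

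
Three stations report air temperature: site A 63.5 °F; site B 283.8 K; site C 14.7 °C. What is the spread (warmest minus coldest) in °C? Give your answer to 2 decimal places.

6.85 °C

site A: 63.5 °F = 17.500 °C.
site B: 283.8 K = 10.650 °C.
Spread: 17.500 − 10.650 = 6.850 °C.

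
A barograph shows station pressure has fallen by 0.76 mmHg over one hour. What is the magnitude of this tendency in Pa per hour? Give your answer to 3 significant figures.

101 Pa per hour

0.76 mmHg / 1 h × 133.322 Pa/mmHg = 101 Pa/h.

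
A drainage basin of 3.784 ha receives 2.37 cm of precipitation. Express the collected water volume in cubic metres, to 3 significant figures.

Depth: 2.37 cm × 10 = 23.7 mm.
Area: 3.784 ha = 37840 m².
1 mm over 1 m² is 1 L, so volume = 23.7 × 37840 = 896808 L = 897 m³.

897 cubic metres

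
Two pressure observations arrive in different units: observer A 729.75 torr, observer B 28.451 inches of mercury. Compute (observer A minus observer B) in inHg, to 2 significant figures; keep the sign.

0.28 inHg

observer A: 729.75 mmHg = 28.7303 inHg.
Difference: 28.7303 − 28.4510 = 0.28 inHg.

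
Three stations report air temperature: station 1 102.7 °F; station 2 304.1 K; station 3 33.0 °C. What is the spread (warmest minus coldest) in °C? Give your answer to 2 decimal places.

8.33 °C

station 1: 102.7 °F = 39.278 °C.
station 2: 304.1 K = 30.950 °C.
Spread: 39.278 − 30.950 = 8.328 °C.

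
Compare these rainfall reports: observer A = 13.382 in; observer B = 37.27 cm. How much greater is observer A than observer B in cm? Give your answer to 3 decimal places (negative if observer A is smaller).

-3.280 cm

observer A: 13.382 in = 33.99028 cm.
Difference: 33.99028 − 37.27000 = -3.280 cm.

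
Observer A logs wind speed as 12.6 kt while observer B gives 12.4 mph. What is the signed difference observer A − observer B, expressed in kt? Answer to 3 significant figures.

1.82 kt

observer B: 12.4 mph = 10.7753 kt.
Difference: 12.6000 − 10.7753 = 1.82 kt.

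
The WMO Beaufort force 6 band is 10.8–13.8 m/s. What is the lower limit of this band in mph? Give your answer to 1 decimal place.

10.8–13.8 m/s × 2.237 = 24.2–30.9 mph.

24.2 mph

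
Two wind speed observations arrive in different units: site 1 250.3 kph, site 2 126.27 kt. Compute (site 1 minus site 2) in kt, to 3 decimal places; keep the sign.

site 1: 250.3 km/h = 135.15119 kt.
Difference: 135.15119 − 126.27000 = 8.881 kt.

8.881 kt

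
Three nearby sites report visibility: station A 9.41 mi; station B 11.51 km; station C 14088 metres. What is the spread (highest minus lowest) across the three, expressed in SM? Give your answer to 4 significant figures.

station B: 11.51 km = 7.15198 SM.
station C: 14088 m = 8.75388 SM.
Spread: 9.41000 − 7.15198 = 2.258 SM.

2.258 SM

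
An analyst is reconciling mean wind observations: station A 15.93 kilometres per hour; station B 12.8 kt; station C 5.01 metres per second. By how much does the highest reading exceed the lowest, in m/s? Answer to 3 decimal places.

station A: 15.93 km/h = 4.42500 m/s.
station B: 12.8 kt = 6.58489 m/s.
Spread: 6.58489 − 4.42500 = 2.160 m/s.

2.160 m/s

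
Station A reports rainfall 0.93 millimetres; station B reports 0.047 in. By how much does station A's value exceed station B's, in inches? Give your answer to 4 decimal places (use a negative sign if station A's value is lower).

-0.0104 in

station A: 0.93 mm = 0.036614 in.
Difference: 0.036614 − 0.047000 = -0.0104 in.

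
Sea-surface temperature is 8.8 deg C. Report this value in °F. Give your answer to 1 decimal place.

°F = °C × 9/5 + 32 = 8.8 × 1.8 + 32 = 47.8 °F.

47.8 °F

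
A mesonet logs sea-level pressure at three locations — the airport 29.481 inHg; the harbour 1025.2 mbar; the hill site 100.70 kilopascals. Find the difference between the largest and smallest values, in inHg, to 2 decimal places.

0.79 inHg

the harbour: 1025.2 mb = 30.2741 inHg.
the hill site: 100.70 kPa = 29.7367 inHg.
Spread: 30.2741 − 29.4810 = 0.79 inHg.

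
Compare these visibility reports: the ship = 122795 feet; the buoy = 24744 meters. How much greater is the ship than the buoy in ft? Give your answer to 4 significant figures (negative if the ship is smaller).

41610 ft

the buoy: 24744 m = 81181.10 ft.
Difference: 122795.00 − 81181.10 = 41610 ft.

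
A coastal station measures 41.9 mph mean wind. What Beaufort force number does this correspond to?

Beaufort force 8

41.9 mph = 18.7 m/s, which is Beaufort 8 (gale, 17.2–20.7 m/s).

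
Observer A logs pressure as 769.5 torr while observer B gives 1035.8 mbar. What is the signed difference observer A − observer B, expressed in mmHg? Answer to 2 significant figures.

observer B: 1035.8 mb = 776.914 mmHg.
Difference: 769.500 − 776.914 = -7.4 mmHg.

-7.4 mmHg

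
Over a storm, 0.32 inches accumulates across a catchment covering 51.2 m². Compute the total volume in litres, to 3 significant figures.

416 litres

Depth: 0.32 in × 25.4 = 8.128 mm.
1 mm over 1 m² is 1 L, so volume = 8.128 × 51.2 = 416.1536 L ≈ 416 L.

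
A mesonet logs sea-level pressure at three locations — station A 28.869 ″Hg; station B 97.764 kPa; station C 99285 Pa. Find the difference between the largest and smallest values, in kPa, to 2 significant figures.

1.5 kPa

station A: 28.869 inHg = 97.762 kPa.
station C: 99285 Pa = 99.285 kPa.
Spread: 99.285 − 97.762 = 1.5 kPa.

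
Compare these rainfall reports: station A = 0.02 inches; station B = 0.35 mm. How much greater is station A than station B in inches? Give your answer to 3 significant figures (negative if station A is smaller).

station B: 0.35 mm = 0.0137795 in.
Difference: 0.0200000 − 0.0137795 = 0.00622 in.

0.00622 in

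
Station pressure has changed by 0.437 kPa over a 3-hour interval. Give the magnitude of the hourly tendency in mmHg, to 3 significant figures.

0.437 kPa / 3 h × 7.50062 mmHg/kPa = 1.09 mmHg/h.

1.09 mmHg per hour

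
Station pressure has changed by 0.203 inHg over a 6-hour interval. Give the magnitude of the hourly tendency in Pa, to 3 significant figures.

0.203 inHg / 6 h × 3386.39 Pa/inHg = 115 Pa/h.

115 Pa per hour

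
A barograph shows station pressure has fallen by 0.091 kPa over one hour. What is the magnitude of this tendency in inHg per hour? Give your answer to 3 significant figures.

0.0269 inHg per hour

0.091 kPa / 1 h × 0.2953 inHg/kPa = 0.0269 inHg/h.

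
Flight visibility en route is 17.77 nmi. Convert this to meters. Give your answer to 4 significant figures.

32910 m

1 nmi = 1852 m, so 17.77 × 1852 = 32910 m.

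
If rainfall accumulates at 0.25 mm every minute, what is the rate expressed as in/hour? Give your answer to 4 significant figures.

0.25 mm/minute × 0.0393701 in/mm × 60 minute/hour = 0.5906 in/hour.

0.5906 in/hour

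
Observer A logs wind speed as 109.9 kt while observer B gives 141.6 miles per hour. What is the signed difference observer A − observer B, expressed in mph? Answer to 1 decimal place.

-15.1 mph

observer A: 109.9 kt = 126.471 mph.
Difference: 126.471 − 141.600 = -15.1 mph.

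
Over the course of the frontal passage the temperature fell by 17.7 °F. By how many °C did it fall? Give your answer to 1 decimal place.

9.8 °C

A change of 1 °C equals a change of 1.8 °F: Δ°C = 17.7 × 0.5556 = 9.8 °C.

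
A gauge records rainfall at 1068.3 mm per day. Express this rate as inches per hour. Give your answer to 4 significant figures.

1.752 in/hour

1068.3 mm/day × 0.0393701 in/mm × 0.0416667 day/hour = 1.752 in/hour.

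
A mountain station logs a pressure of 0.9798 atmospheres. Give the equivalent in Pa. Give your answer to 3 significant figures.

1 atm = 101325 Pa, so 0.9798 × 101325 = 99300 Pa.

99300 Pa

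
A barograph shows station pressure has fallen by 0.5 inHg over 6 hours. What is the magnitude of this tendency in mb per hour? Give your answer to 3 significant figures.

0.5 inHg / 6 h × 33.8639 mb/inHg = 2.82 mb/h.

2.82 mb per hour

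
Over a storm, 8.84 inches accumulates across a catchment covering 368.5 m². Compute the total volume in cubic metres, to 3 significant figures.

Depth: 8.84 in × 25.4 = 224.536 mm.
1 mm over 1 m² is 1 L, so volume = 224.536 × 368.5 = 82741.516 L = 82.7 m³.

82.7 cubic metres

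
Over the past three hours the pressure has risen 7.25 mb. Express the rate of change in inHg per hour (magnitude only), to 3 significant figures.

7.25 mb / 3 h × 0.02953 inHg/mb = 0.0714 inHg/h.

0.0714 inHg per hour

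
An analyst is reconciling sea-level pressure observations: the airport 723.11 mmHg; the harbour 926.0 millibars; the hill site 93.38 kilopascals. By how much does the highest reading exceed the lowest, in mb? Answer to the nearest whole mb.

the airport: 723.11 mmHg = 964.07 mb.
the hill site: 93.38 kPa = 933.80 mb.
Spread: 964.07 − 926.00 = 38 mb.

38 mb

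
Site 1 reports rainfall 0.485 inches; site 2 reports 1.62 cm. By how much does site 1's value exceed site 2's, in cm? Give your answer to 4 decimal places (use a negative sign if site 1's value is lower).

-0.3881 cm

site 1: 0.485 in = 1.231900 cm.
Difference: 1.231900 − 1.620000 = -0.3881 cm.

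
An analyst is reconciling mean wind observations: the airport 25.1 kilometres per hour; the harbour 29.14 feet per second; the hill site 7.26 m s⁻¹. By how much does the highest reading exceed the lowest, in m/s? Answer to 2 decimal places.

1.91 m/s

the airport: 25.1 km/h = 6.9722 m/s.
the harbour: 29.14 ft/s = 8.8819 m/s.
Spread: 8.8819 − 6.9722 = 1.91 m/s.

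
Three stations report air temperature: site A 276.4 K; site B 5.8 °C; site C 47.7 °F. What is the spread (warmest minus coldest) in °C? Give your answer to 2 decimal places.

site A: 276.4 K = 3.250 °C.
site C: 47.7 °F = 8.722 °C.
Spread: 8.722 − 3.250 = 5.472 °C.

5.47 °C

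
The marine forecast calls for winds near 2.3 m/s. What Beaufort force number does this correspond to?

2.3 m/s lies in the Beaufort 2 band (light breeze, 1.6–3.3 m/s).

Beaufort force 2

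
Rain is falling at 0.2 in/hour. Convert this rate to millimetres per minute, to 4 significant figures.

0.08467 mm/minute

0.2 in/hour × 25.4 mm/in × 0.0166667 hour/minute = 0.08467 mm/minute.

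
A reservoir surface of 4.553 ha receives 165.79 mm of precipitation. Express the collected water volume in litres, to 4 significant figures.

7548000 litres

Area: 4.553 ha = 45530 m².
1 mm over 1 m² is 1 L, so volume = 165.79 × 45530 = 7548418.7 L ≈ 7548000 L.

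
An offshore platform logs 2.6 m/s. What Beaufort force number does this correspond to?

2.6 m/s lies in the Beaufort 2 band (light breeze, 1.6–3.3 m/s).

Beaufort force 2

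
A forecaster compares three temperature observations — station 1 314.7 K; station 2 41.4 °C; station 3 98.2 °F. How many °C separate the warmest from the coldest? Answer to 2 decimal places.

4.77 °C

station 1: 314.7 K = 41.550 °C.
station 3: 98.2 °F = 36.778 °C.
Spread: 41.550 − 36.778 = 4.772 °C.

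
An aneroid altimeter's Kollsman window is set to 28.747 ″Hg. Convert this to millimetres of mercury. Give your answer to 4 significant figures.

1 inHg = 25.4 mmHg, so 28.747 × 25.4 = 730.2 mmHg.

730.2 mmHg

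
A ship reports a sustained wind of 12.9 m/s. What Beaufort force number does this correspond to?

12.9 m/s lies in the Beaufort 6 band (strong breeze, 10.8–13.8 m/s).

Beaufort force 6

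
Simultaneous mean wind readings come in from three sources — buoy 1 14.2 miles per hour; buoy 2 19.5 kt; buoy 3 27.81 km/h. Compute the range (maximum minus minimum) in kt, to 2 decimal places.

buoy 1: 14.2 mph = 12.3395 kt.
buoy 3: 27.81 km/h = 15.0162 kt.
Spread: 19.5000 − 12.3395 = 7.16 kt.

7.16 kt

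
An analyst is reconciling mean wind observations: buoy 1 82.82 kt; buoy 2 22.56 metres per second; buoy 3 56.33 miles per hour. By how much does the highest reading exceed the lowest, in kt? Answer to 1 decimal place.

buoy 2: 22.56 m/s = 43.853 kt.
buoy 3: 56.33 mph = 48.949 kt.
Spread: 82.820 − 43.853 = 39.0 kt.

39.0 kt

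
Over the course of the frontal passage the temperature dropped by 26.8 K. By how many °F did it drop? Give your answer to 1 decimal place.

Converting a difference, only the 9/5 scale factor applies: Δ°F = 26.8 × 1.8 = 48.2 °F.

48.2 °F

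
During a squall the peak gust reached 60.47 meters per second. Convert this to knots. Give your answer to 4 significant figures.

1 m/s = 1.94384 kt, so 60.47 × 1.94384 = 117.5 kt.

117.5 kt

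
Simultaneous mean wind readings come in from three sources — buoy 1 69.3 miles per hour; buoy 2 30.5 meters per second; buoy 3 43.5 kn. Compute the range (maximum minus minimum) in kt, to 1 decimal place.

16.7 kt

buoy 1: 69.3 mph = 60.220 kt.
buoy 2: 30.5 m/s = 59.287 kt.
Spread: 60.220 − 43.500 = 16.7 kt.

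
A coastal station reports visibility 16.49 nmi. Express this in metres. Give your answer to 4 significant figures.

1 nmi = 1852 m, so 16.49 × 1852 = 30540 m.

30540 m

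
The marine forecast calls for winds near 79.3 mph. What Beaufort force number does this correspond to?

Beaufort force 12

79.3 mph = 35.5 m/s, which is Beaufort 12 (hurricane force, ≥32.7 m/s).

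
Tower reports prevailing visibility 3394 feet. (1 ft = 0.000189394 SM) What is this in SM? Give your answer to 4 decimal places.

1 ft = 0.000189394 SM, so 3394 × 0.000189394 = 0.6428 SM.

0.6428 SM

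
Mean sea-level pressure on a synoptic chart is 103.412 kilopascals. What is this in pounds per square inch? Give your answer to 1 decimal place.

15.0 psi

1 kPa = 0.145038 psi, so 103.412 × 0.145038 = 15.0 psi.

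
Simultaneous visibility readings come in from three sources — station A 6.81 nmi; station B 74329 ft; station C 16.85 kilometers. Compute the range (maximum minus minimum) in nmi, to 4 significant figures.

5.423 nmi

station B: 74329 ft = 12.23298 nmi.
station C: 16.85 km = 9.09827 nmi.
Spread: 12.23298 − 6.81000 = 5.423 nmi.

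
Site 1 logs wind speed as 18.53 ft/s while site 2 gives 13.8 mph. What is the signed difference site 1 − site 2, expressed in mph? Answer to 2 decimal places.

site 1: 18.53 ft/s = 12.6341 mph.
Difference: 12.6341 − 13.8000 = -1.17 mph.

-1.17 mph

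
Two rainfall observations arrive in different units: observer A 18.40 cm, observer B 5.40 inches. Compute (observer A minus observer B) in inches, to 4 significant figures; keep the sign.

observer A: 18.40 cm = 7.24409 in.
Difference: 7.24409 − 5.40000 = 1.844 in.

1.844 in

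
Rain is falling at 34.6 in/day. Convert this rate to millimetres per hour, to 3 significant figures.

34.6 in/day × 25.4 mm/in × 0.0416667 day/hour = 36.6 mm/hour.

36.6 mm/hour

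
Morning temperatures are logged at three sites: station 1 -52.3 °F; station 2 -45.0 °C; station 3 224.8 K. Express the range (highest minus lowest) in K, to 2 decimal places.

station 1: -52.3 °F = -46.833 °C.
station 3: 224.8 K = -48.350 °C.
Spread: (-45.000) − (-48.350) = 3.350 °C.

3.35 K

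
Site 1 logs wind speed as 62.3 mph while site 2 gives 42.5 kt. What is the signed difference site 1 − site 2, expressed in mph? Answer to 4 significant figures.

site 2: 42.5 kt = 48.9081 mph.
Difference: 62.3000 − 48.9081 = 13.39 mph.

13.39 mph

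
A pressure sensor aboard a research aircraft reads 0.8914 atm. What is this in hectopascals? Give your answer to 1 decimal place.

903.2 hPa

1 atm = 1013.25 hPa, so 0.8914 × 1013.25 = 903.2 hPa.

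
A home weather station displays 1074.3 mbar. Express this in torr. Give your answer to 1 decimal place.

805.8 mmHg

1 mb = 0.750062 mmHg, so 1074.3 × 0.750062 = 805.8 mmHg.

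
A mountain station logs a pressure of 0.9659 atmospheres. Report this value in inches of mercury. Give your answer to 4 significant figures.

1 atm = 29.9213 inHg, so 0.9659 × 29.9213 = 28.90 inHg.

28.90 inHg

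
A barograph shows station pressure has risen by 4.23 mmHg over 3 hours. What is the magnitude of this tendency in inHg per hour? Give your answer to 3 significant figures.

0.0555 inHg per hour

4.23 mmHg / 3 h × 0.0393701 inHg/mmHg = 0.0555 inHg/h.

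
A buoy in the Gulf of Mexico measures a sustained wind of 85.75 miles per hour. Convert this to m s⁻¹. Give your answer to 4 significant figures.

1 mph = 0.44704 m/s, so 85.75 × 0.44704 = 38.33 m/s.

38.33 m/s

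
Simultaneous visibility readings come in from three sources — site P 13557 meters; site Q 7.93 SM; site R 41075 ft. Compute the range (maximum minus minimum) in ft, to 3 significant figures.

site P: 13557 m = 44478.35 ft.
site Q: 7.93 SM = 41870.40 ft.
Spread: 44478.35 − 41075.00 = 3400 ft.

3400 ft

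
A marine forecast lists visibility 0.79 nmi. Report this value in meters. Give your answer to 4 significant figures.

1463 m

1 nmi = 1852 m, so 0.79 × 1852 = 1463 m.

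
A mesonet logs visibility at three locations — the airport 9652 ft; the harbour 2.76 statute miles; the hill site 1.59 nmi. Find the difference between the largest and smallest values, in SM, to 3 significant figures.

the airport: 9652 ft = 1.82803 SM.
the hill site: 1.59 nmi = 1.82974 SM.
Spread: 2.76000 − 1.82803 = 0.932 SM.

0.932 SM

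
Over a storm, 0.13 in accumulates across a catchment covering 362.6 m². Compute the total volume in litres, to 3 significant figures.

1200 litres

Depth: 0.13 in × 25.4 = 3.302 mm.
1 mm over 1 m² is 1 L, so volume = 3.302 × 362.6 = 1197.3052 L ≈ 1200 L.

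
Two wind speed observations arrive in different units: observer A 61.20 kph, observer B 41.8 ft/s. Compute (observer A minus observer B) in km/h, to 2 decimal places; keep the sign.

15.33 km/h

observer B: 41.8 ft/s = 45.8663 km/h.
Difference: 61.2000 − 45.8663 = 15.33 km/h.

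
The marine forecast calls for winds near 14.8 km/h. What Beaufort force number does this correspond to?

Beaufort force 3

14.8 km/h = 4.1 m/s, which is Beaufort 3 (gentle breeze, 3.4–5.4 m/s).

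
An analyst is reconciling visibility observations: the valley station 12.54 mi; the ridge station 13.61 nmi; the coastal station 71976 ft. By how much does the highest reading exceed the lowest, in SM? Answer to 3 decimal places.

3.122 SM

the ridge station: 13.61 nmi = 15.66211 SM.
the coastal station: 71976 ft = 13.63182 SM.
Spread: 15.66211 − 12.54000 = 3.122 SM.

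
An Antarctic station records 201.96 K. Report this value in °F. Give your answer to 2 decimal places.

First to °C: -71.19 °C.
Then to °F: -96.14 °F.

-96.14 °F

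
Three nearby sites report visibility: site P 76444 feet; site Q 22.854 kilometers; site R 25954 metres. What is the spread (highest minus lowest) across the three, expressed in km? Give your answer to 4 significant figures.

3.100 km

site P: 76444 ft = 23.30013 km.
site R: 25954 m = 25.95400 km.
Spread: 25.95400 − 22.85400 = 3.100 km.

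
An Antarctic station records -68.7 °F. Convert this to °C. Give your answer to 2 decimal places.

°C = (°F − 32) × 5/9 = (-68.7 − 32) / 1.8 = -55.94 °C.

-55.94 °C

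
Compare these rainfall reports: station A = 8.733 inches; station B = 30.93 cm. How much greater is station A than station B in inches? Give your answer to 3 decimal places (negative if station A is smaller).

station B: 30.93 cm = 12.17717 in.
Difference: 8.73300 − 12.17717 = -3.444 in.

-3.444 in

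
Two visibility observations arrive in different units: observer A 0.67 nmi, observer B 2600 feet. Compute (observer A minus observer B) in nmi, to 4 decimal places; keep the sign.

observer B: 2600 ft = 0.427905 nmi.
Difference: 0.670000 − 0.427905 = 0.2421 nmi.

0.2421 nmi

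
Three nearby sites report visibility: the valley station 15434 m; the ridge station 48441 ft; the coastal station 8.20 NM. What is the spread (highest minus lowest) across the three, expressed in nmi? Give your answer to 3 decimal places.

the valley station: 15434 m = 8.33369 nmi.
the ridge station: 48441 ft = 7.97236 nmi.
Spread: 8.33369 − 7.97236 = 0.361 nmi.

0.361 nmi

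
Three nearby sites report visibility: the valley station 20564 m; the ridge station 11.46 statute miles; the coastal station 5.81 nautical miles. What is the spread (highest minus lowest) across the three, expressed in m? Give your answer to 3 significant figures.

9800 m

the ridge station: 11.46 SM = 18443.08 m.
the coastal station: 5.81 nmi = 10760.12 m.
Spread: 20564.00 − 10760.12 = 9800 m.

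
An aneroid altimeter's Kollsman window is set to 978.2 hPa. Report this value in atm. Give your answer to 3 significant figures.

0.965 atm

1 hPa = 0.000986923 atm, so 978.2 × 0.000986923 = 0.965 atm.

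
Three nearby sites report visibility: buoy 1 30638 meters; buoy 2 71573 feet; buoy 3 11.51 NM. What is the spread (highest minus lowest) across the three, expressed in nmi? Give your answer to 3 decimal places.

buoy 1: 30638 m = 16.54320 nmi.
buoy 2: 71573 ft = 11.77940 nmi.
Spread: 16.54320 − 11.51000 = 5.033 nmi.

5.033 nmi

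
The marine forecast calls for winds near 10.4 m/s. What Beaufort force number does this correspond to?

10.4 m/s lies in the Beaufort 5 band (fresh breeze, 8.0–10.7 m/s).

Beaufort force 5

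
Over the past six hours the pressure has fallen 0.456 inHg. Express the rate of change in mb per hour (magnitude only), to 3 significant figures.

2.57 mb per hour

0.456 inHg / 6 h × 33.8639 mb/inHg = 2.57 mb/h.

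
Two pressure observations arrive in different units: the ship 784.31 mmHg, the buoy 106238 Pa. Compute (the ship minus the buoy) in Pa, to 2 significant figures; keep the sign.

-1700 Pa

the ship: 784.31 mmHg = 104566.08 Pa.
Difference: 104566.08 − 106238.00 = -1700 Pa.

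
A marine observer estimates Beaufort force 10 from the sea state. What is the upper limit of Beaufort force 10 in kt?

Beaufort 10 (storm) spans 48–55 knots.

55 kt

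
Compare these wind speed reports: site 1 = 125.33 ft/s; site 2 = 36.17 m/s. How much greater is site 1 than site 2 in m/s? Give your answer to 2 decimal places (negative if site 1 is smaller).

site 1: 125.33 ft/s = 38.2006 m/s.
Difference: 38.2006 − 36.1700 = 2.03 m/s.

2.03 m/s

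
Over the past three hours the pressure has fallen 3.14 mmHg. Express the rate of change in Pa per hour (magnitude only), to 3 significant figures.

140 Pa per hour

3.14 mmHg / 3 h × 133.322 Pa/mmHg = 140 Pa/h.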